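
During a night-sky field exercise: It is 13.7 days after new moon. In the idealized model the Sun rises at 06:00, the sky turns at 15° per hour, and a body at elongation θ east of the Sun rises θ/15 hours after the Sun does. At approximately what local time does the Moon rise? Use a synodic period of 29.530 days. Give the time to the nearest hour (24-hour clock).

17:00

Phase angle: θ = 360°·(13.7 d)/(29.530 d) = 167.0°.
The Moon trails the Sun by θ/15 = 167.0/15 ≈ 11.13 hours.
06:00 + 11.13 h ≈ 17:08 → 17:00 to the nearest hour.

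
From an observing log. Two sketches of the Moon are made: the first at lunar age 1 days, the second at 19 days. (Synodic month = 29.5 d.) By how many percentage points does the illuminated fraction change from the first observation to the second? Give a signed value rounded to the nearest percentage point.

+80 percentage points

First observation: θ = 360°·1/29.5 = 12.2°, so f = 0.011.
Second observation: θ = 231.9°, f = 0.809.
Δf = 0.809 − 0.011 = +0.797, i.e. +80 pp.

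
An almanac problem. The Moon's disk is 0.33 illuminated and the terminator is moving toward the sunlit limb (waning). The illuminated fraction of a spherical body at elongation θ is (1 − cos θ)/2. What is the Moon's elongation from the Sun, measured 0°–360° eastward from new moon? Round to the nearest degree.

290°

From f = (1 − cos θ)/2: cos θ = 1 − 2×0.33 = 0.340; arccos → 70.1°.
A waning Moon lies in 180°–360°, so θ = 360° − 70.1° = 289.9°.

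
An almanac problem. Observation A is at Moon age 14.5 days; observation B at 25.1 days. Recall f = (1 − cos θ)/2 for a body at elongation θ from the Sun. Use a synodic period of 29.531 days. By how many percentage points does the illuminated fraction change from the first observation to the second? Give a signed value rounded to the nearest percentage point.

First observation: θ = 360°·14.5/29.531 = 176.8°, so f = 0.999.
Second observation: θ = 306.0°, f = 0.206.
Δf = 0.206 − 0.999 = -0.793, i.e. -79 pp.

-79 percentage points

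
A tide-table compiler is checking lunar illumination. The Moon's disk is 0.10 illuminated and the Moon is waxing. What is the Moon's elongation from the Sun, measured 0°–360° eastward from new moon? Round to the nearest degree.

37°

Invert f = (1 − cos θ)/2 to get cos θ = 1 − 2(0.10) = 0.800, hence θ₀ = arccos 0.800 = 36.9°.
Waxing ⇒ before full, so θ = 36.9°.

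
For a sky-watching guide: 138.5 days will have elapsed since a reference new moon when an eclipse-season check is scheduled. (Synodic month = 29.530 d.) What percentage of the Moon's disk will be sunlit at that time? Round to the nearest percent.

68%

138.5/29.530 = 4.690 lunations, so 4 complete cycles and 20.38 d into the next.
Elongation θ = 360° × 20.38/29.530 ≈ 248.5°.
cos 248.5° = (-0.367), so f = (1 − (-0.367))/2 = 0.684, so 68%.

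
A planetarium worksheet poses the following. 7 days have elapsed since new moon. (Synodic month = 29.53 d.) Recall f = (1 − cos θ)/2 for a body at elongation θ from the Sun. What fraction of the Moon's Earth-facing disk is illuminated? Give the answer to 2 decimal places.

Elongation θ = 360° × 7/29.53 ≈ 85.3°.
With cos θ = 0.081, the lit fraction is (1 − 0.081)/2 ≈ 0.459.

0.46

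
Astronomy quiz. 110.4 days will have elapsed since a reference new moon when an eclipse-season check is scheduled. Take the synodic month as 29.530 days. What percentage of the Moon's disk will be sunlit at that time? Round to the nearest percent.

54%

110.4/29.530 = 3.739 lunations, so 3 complete cycles and 21.81 d into the next.
Phase angle: θ = 360°·(21.81 d)/(29.530 d) = 265.9°.
cos 265.9° = (-0.072), so f = (1 − (-0.072))/2 = 0.536, so 54%.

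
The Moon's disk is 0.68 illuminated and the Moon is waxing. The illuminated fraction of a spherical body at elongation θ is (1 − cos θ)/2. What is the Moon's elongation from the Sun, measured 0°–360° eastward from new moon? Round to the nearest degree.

111°

cos θ = 1 − 2f = -0.360, giving a principal value of 111.1°.
Before full moon the principal value applies: θ = 111.1°.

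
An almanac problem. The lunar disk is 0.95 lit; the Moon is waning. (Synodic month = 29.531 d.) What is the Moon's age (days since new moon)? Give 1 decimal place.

16.9 days

From f = (1 − cos θ)/2: cos θ = 1 − 2×0.95 = -0.900; arccos → 154.2°.
Since the Moon is past full (waning), take the reflex angle: θ = 360° − 154.2° = 205.8°.
That fraction of the synodic month is 205.8/360 × 29.531 d ≈ 16.89 d.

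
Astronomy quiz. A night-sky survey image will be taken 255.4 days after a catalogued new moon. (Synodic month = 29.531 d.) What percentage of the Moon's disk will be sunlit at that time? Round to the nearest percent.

80%

Reduce mod P: 255.4 − 8×29.531 = 19.15 d into the current lunation.
Phase angle: θ = 360°·(19.15 d)/(29.531 d) = 233.5°.
Illuminated fraction = (1 − cos 233.5°)/2 = (1 − (-0.595))/2 ≈ 0.798, so 80%.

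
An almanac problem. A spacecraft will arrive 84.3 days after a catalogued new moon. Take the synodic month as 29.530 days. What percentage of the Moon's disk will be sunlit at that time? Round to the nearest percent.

84.3 d spans 2 complete synodic months (2 × 29.530 = 59.06 d) plus 25.24 d.
Phase angle: θ = 360°·(25.24 d)/(29.530 d) = 307.7°.
Illuminated fraction = (1 − cos 307.7°)/2 = (1 − 0.612)/2 ≈ 0.194, so 19%.

19%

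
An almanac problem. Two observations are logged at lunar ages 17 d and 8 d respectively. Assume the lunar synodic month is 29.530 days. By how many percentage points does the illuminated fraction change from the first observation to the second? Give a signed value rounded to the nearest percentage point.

First observation: θ = 360°·17/29.530 = 207.2°, so f = 0.945.
Second observation: θ = 97.5°, f = 0.566.
Δf = 0.566 − 0.945 = -0.379, i.e. -38 pp.

-38 pp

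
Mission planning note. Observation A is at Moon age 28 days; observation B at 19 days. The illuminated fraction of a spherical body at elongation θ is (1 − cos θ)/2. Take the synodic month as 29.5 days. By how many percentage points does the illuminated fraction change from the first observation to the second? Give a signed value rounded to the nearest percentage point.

First observation: θ = 360°·28/29.5 = 341.7°, so f = 0.025.
Second observation: θ = 231.9°, f = 0.809.
Δf = 0.809 − 0.025 = +0.783, i.e. +78 pp.

+78 percentage points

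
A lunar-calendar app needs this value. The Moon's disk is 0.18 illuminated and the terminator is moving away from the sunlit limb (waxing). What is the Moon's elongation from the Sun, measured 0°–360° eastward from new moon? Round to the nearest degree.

cos θ = 1 − 2f = 0.640, giving a principal value of 50.2°.
The Moon is waxing (0°–180°), so θ = 50.2° directly.

50°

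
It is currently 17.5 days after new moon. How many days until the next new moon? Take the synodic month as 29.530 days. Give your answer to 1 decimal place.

The next new moon completes the synodic month: 29.530 − 17.5 = 12.030 days.

12.0 days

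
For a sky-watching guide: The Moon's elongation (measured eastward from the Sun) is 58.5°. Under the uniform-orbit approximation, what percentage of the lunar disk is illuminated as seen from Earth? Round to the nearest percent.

24%

Half-versine of 58.5°: (1 − 0.522)/2 = 0.239, i.e. 24%.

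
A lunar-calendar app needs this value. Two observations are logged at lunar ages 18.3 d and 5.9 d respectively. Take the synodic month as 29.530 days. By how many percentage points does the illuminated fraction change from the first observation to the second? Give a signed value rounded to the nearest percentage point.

-52 pp

First observation: θ = 360°·18.3/29.530 = 223.1°, so f = 0.865.
Second observation: θ = 71.9°, f = 0.345.
Δf = 0.345 − 0.865 = -0.520, i.e. -52 pp.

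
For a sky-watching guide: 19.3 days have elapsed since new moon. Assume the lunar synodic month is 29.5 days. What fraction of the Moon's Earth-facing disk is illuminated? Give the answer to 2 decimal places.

0.78

Elongation θ = 360° × 19.3/29.5 ≈ 235.5°.
cos 235.5° = (-0.566), so f = (1 − (-0.566))/2 = 0.783.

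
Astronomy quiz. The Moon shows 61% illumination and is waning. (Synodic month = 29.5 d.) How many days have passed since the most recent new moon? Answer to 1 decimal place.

21.1 days

cos θ = 1 − 2f = -0.220, giving a principal value of 102.7°.
Waning ⇒ past full, so θ = 360° − 102.7° = 257.3°.
That fraction of the synodic month is 257.3/360 × 29.5 d ≈ 21.08 d.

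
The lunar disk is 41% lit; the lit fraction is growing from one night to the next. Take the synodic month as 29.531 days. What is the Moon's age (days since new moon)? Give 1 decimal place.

6.5 days

From f = (1 − cos θ)/2: cos θ = 1 − 2×0.41 = 0.180; arccos → 79.6°.
Waxing ⇒ before full, so θ = 79.6°.
That fraction of the synodic month is 79.6/360 × 29.531 d ≈ 6.53 d.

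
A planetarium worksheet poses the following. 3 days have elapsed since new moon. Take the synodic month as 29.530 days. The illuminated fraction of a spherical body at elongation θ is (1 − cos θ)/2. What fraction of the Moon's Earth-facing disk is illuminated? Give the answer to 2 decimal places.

The Moon has covered 3/29.530 of its cycle, so θ ≈ 360° × 3/29.530 = 36.6°.
cos 36.6° = 0.803, so f = (1 − 0.803)/2 = 0.098.

0.10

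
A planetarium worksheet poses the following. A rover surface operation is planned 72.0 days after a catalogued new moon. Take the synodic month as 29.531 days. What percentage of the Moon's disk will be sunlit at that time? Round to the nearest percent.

72.0 d spans 2 complete synodic months (2 × 29.531 = 59.06 d) plus 12.94 d.
Phase angle: θ = 360°·(12.94 d)/(29.531 d) = 157.7°.
With cos θ = (-0.925), the lit fraction is (1 − (-0.925))/2 ≈ 0.963, so 96%.

96%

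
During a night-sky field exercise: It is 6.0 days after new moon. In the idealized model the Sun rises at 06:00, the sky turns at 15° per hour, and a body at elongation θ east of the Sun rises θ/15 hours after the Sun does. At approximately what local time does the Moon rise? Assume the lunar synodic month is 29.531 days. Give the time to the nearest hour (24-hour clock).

11:00

Phase angle: θ = 360°·(6.0 d)/(29.531 d) = 73.1°.
Delay after the Sun = 73.1° / (15°/h) ≈ 4.88 h.
06:00 + 4.88 h ≈ 10:53 → 11:00 to the nearest hour.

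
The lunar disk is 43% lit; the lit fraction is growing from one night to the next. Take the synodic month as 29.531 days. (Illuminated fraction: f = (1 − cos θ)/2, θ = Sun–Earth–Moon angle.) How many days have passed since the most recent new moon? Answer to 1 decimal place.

cos θ = 1 − 2f = 0.140, giving a principal value of 82.0°.
Before full moon the principal value applies: θ = 82.0°.
That fraction of the synodic month is 82.0/360 × 29.531 d ≈ 6.72 d.

6.7 days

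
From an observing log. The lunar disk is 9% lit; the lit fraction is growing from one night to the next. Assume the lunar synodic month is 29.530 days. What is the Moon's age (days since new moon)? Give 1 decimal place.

Invert f = (1 − cos θ)/2 to get cos θ = 1 − 2(0.09) = 0.820, hence θ₀ = arccos 0.820 = 34.9°.
Waxing ⇒ before full, so θ = 34.9°.
Age = 29.530 × 34.9°/360° ≈ 2.86 days.

2.9 days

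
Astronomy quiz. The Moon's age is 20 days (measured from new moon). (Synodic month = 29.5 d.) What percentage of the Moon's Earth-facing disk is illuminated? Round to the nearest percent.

Phase angle: θ = 360°·(20 d)/(29.5 d) = 244.1°.
Illuminated fraction = (1 − cos 244.1°)/2 = (1 − (-0.437))/2 ≈ 0.719, so 72%.

72%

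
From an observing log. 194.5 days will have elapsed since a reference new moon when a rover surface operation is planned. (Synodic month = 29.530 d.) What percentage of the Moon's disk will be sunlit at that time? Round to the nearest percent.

Reduce mod P: 194.5 − 6×29.530 = 17.32 d into the current lunation.
Elongation θ = 360° × 17.32/29.530 ≈ 211.1°.
Illuminated fraction = (1 − cos 211.1°)/2 = (1 − (-0.856))/2 ≈ 0.928, so 93%.

93%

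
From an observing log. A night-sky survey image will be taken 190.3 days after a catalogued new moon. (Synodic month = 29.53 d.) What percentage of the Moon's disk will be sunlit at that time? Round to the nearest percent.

190.3 d spans 6 complete synodic months (6 × 29.53 = 177.18 d) plus 13.12 d.
Elongation θ = 360° × 13.12/29.53 ≈ 159.9°.
With cos θ = (-0.939), the lit fraction is (1 − (-0.939))/2 ≈ 0.970, so 97%.

97%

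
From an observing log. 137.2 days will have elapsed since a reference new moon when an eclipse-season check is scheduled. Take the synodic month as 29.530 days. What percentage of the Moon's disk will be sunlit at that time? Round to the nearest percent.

137.2/29.530 = 4.646 lunations, so 4 complete cycles and 19.08 d into the next.
Phase angle: θ = 360°·(19.08 d)/(29.530 d) = 232.6°.
cos 232.6° = (-0.607), so f = (1 − (-0.607))/2 = 0.804, so 80%.

80%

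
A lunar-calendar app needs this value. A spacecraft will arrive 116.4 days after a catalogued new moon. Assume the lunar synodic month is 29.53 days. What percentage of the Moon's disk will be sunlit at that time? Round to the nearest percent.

3%

116.4 d spans 3 complete synodic months (3 × 29.53 = 88.59 d) plus 27.81 d.
Elongation θ = 360° × 27.81/29.53 ≈ 339.0°.
Illuminated fraction = (1 − cos 339.0°)/2 = (1 − 0.934)/2 ≈ 0.033, so 3%.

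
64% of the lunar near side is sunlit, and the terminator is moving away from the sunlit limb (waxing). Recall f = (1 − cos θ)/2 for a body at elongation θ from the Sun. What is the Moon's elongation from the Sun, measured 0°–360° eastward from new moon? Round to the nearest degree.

Invert f = (1 − cos θ)/2 to get cos θ = 1 − 2(0.64) = -0.280, hence θ₀ = arccos -0.280 = 106.3°.
Waxing ⇒ before full, so θ = 106.3°.

106°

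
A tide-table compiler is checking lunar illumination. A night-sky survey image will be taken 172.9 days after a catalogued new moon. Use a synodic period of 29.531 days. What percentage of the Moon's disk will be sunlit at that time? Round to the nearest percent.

19%

172.9/29.531 = 5.855 lunations, so 5 complete cycles and 25.25 d into the next.
The Moon has covered 25.25/29.531 of its cycle, so θ ≈ 360° × 25.25/29.531 = 307.8°.
cos 307.8° = 0.612, so f = (1 − 0.612)/2 = 0.194, so 19%.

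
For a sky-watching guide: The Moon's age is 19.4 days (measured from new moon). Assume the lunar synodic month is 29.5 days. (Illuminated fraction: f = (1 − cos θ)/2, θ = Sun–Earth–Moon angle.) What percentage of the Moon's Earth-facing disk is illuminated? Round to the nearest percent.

77%

The Moon has covered 19.4/29.5 of its cycle, so θ ≈ 360° × 19.4/29.5 = 236.7°.
With cos θ = (-0.548), the lit fraction is (1 − (-0.548))/2 ≈ 0.774, so 77%.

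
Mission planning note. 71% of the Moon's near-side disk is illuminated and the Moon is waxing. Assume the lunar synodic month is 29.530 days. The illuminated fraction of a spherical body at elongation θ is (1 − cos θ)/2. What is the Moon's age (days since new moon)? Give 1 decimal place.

9.4 days

Invert f = (1 − cos θ)/2 to get cos θ = 1 − 2(0.71) = -0.420, hence θ₀ = arccos -0.420 = 114.8°.
Before full moon the principal value applies: θ = 114.8°.
At 360°/29.530 d per day, 114.8° corresponds to 9.42 days.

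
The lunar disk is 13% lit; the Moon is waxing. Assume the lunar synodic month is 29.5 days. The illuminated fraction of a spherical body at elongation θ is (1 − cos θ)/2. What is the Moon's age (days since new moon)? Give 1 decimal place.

3.5 days

Invert f = (1 − cos θ)/2 to get cos θ = 1 − 2(0.13) = 0.740, hence θ₀ = arccos 0.740 = 42.3°.
The Moon is waxing (0°–180°), so θ = 42.3° directly.
That fraction of the synodic month is 42.3/360 × 29.5 d ≈ 3.46 d.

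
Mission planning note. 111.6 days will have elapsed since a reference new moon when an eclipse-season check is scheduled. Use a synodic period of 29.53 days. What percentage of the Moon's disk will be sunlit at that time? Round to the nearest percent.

111.6/29.53 = 3.779 lunations, so 3 complete cycles and 23.01 d into the next.
Phase angle: θ = 360°·(23.01 d)/(29.53 d) = 280.5°.
cos 280.5° = 0.182, so f = (1 − 0.182)/2 = 0.409, so 41%.

41%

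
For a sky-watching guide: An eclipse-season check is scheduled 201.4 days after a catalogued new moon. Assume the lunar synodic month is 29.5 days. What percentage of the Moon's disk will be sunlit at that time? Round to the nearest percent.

27%

Reduce mod P: 201.4 − 6×29.5 = 24.40 d into the current lunation.
Phase angle: θ = 360°·(24.40 d)/(29.5 d) = 297.8°.
Illuminated fraction = (1 − cos 297.8°)/2 = (1 − 0.466)/2 ≈ 0.267, so 27%.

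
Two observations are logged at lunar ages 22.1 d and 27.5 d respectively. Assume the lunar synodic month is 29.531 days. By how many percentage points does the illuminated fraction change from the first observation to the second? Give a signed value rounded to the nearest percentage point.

-46 pp

First observation: θ = 360°·22.1/29.531 = 269.4°, so f = 0.505.
Second observation: θ = 335.2°, f = 0.046.
Δf = 0.046 − 0.505 = -0.459, i.e. -46 pp.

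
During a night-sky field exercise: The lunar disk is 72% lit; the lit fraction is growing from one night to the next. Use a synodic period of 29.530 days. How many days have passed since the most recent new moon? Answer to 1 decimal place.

9.5 days

cos θ = 1 − 2f = -0.440, giving a principal value of 116.1°.
Before full moon the principal value applies: θ = 116.1°.
At 360°/29.530 d per day, 116.1° corresponds to 9.52 days.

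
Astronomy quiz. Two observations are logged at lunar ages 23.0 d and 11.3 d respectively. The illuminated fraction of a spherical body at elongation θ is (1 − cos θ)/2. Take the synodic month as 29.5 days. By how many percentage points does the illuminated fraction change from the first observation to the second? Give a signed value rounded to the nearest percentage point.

+46 percentage points

First observation: θ = 360°·23.0/29.5 = 280.7°, so f = 0.407.
Second observation: θ = 137.9°, f = 0.871.
Δf = 0.871 − 0.407 = +0.464, i.e. +46 pp.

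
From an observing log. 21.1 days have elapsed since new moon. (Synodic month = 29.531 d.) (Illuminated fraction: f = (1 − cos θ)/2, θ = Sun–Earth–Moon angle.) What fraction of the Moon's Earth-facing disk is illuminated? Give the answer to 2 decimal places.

0.61

Phase angle: θ = 360°·(21.1 d)/(29.531 d) = 257.2°.
Illuminated fraction = (1 − cos 257.2°)/2 = (1 − (-0.221))/2 ≈ 0.611.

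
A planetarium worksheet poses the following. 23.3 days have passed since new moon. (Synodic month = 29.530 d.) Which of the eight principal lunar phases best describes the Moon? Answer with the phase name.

last quarter

At 23.3/29.530 of the cycle, θ ≈ 284° — the last quarter range.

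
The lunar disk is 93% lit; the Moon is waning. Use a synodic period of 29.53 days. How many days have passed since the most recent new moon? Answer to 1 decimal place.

Invert f = (1 − cos θ)/2 to get cos θ = 1 − 2(0.93) = -0.860, hence θ₀ = arccos -0.860 = 149.3°.
Since the Moon is past full (waning), take the reflex angle: θ = 360° − 149.3° = 210.7°.
At 360°/29.53 d per day, 210.7° corresponds to 17.28 days.

17.3 days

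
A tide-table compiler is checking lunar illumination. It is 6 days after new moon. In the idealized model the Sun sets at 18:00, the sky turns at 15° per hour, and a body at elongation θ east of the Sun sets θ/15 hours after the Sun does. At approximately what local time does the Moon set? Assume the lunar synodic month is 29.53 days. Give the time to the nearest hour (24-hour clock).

Elongation θ = 360° × 6/29.53 ≈ 73.1°.
At 15° of sky rotation per hour, 73.1° corresponds to a 4.88 h lag.
18:00 + 4.88 h ≈ 22:53 → 23:00 to the nearest hour.

23:00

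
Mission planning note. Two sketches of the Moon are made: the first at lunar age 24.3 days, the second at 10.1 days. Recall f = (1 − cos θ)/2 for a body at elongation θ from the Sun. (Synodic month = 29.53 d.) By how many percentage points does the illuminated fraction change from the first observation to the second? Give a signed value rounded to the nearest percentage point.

θ₁ = 360° × 24.3/29.53 = 296.2°, f₁ = (1 − cos θ₁)/2 = 0.279.
θ₂ = 360° × 10.1/29.53 = 123.1°, f₂ = (1 − cos θ₂)/2 = 0.773.
Change = f₂ − f₁ = +0.494 → +49 percentage points.

+49 percentage points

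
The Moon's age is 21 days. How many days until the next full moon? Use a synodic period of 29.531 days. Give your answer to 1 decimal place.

Full moon is 0.5 of the way through the cycle: age 0.5 × 29.531 = 14.765 d.
This lunation's full moon (14.765 d) has passed, so add one period: 44.296 − 21 = 23.296 days.

23.3 days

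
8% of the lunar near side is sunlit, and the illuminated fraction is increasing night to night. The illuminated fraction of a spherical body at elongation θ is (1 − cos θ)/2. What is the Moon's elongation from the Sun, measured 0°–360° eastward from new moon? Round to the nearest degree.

33°

From f = (1 − cos θ)/2: cos θ = 1 − 2×0.08 = 0.840; arccos → 32.9°.
Waxing ⇒ before full, so θ = 32.9°.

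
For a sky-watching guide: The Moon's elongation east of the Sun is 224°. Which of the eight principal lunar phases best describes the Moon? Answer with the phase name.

waning gibbous

The waning gibbous sector spans roughly 202°–248°; 224° falls inside it.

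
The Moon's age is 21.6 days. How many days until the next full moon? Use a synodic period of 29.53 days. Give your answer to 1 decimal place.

Full moon is 0.5 of the way through the cycle: age 0.5 × 29.53 = 14.765 d.
This lunation's full moon (14.765 d) has passed, so add one period: 44.295 − 21.6 = 22.695 days.

22.7 days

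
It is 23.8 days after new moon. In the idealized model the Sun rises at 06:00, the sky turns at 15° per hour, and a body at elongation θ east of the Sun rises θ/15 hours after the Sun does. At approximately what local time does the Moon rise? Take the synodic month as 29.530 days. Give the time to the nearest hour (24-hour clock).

01:00

Phase angle: θ = 360°·(23.8 d)/(29.530 d) = 290.1°.
Delay after the Sun = 290.1° / (15°/h) ≈ 19.34 h.
06:00 + 19.34 h ≈ 01:21 → 01:00 to the nearest hour.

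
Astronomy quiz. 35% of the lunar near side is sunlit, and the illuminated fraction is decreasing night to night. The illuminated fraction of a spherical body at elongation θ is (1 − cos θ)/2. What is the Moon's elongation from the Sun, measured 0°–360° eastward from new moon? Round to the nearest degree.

287°

cos θ = 1 − 2f = 0.300, giving a principal value of 72.5°.
A waning Moon lies in 180°–360°, so θ = 360° − 72.5° = 287.5°.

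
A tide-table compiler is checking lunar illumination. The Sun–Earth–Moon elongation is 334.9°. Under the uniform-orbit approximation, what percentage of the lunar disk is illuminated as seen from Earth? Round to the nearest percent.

f = (1 − cos 334.9°)/2 = (1 − 0.906)/2 ≈ 0.047, i.e. 5%.

5%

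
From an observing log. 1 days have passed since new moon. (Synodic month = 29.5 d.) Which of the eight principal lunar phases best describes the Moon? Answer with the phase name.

new moon

θ ≈ 360° × 1/29.5 = 12°, which falls in the new moon sector.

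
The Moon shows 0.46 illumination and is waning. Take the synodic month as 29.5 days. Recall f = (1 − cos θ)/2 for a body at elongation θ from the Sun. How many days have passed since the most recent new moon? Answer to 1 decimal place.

From f = (1 − cos θ)/2: cos θ = 1 − 2×0.46 = 0.080; arccos → 85.4°.
Since the Moon is past full (waning), take the reflex angle: θ = 360° − 85.4° = 274.6°.
At 360°/29.5 d per day, 274.6° corresponds to 22.50 days.

22.5 days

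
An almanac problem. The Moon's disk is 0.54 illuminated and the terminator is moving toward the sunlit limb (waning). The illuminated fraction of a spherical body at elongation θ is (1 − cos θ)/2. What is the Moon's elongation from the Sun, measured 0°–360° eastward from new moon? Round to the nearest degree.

From f = (1 − cos θ)/2: cos θ = 1 − 2×0.54 = -0.080; arccos → 94.6°.
A waning Moon lies in 180°–360°, so θ = 360° − 94.6° = 265.4°.

265°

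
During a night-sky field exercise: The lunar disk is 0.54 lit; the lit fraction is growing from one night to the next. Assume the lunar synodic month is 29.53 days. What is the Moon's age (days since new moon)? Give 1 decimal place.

From f = (1 − cos θ)/2: cos θ = 1 − 2×0.54 = -0.080; arccos → 94.6°.
Before full moon the principal value applies: θ = 94.6°.
That fraction of the synodic month is 94.6/360 × 29.53 d ≈ 7.76 d.

7.8 days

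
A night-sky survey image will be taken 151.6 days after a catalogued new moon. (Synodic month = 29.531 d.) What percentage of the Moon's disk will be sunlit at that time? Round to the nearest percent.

Reduce mod P: 151.6 − 5×29.531 = 3.94 d into the current lunation.
Elongation θ = 360° × 3.94/29.531 ≈ 48.1°.
Illuminated fraction = (1 − cos 48.1°)/2 = (1 − 0.668)/2 ≈ 0.166, so 17%.

17%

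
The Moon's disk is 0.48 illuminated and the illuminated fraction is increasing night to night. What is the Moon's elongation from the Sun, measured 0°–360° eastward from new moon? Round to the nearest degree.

Invert f = (1 − cos θ)/2 to get cos θ = 1 − 2(0.48) = 0.040, hence θ₀ = arccos 0.040 = 87.7°.
Waxing ⇒ before full, so θ = 87.7°.

88°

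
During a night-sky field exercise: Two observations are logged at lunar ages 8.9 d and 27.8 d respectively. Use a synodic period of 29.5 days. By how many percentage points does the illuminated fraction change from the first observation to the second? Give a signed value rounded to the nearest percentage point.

First observation: θ = 360°·8.9/29.5 = 108.6°, so f = 0.660.
Second observation: θ = 339.3°, f = 0.032.
Δf = 0.032 − 0.660 = -0.627, i.e. -63 pp.

-63 pp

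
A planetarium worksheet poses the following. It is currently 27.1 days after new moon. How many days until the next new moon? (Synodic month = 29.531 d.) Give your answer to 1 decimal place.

2.4 days

The next new moon completes the synodic month: 29.531 − 27.1 = 2.431 days.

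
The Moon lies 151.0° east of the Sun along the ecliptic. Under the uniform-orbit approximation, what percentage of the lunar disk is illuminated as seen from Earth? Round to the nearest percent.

Half-versine of 151.0°: (1 − (-0.875))/2 = 0.937, i.e. 94%.

94%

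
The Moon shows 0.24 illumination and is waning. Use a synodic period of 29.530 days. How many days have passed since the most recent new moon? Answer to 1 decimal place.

cos θ = 1 − 2f = 0.520, giving a principal value of 58.7°.
A waning Moon lies in 180°–360°, so θ = 360° − 58.7° = 301.3°.
That fraction of the synodic month is 301.3/360 × 29.530 d ≈ 24.72 d.

24.7 days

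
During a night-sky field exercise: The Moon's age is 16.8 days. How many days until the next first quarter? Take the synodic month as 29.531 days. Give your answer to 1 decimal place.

20.1 days

First quarter is 0.25 of the way through the cycle: age 0.25 × 29.531 = 7.383 d.
Already past this cycle's first quarter; the next is at 7.383 + 29.531 = 36.914 d, so 36.914 − 16.8 = 20.114 days.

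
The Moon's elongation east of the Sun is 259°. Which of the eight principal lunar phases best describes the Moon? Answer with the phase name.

259° lies in the last quarter sector of the 8-phase cycle.

last quarter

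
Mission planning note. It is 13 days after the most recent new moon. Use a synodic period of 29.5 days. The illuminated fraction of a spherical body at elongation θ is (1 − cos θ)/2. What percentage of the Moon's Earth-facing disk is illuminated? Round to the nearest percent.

97%

Elongation θ = 360° × 13/29.5 ≈ 158.6°.
With cos θ = (-0.931), the lit fraction is (1 − (-0.931))/2 ≈ 0.966, so 97%.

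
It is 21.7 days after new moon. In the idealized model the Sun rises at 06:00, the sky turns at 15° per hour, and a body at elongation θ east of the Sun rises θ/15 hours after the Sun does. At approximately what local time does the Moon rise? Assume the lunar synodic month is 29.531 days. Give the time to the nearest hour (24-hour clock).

Elongation θ = 360° × 21.7/29.531 ≈ 264.5°.
At 15° of sky rotation per hour, 264.5° corresponds to a 17.64 h lag.
06:00 + 17.64 h ≈ 23:38 → 00:00 to the nearest hour.

00:00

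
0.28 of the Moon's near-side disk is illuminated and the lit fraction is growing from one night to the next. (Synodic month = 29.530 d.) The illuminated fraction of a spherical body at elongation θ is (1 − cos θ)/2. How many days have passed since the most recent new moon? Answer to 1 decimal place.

cos θ = 1 − 2f = 0.440, giving a principal value of 63.9°.
The Moon is waxing (0°–180°), so θ = 63.9° directly.
Age = 29.530 × 63.9°/360° ≈ 5.24 days.

5.2 days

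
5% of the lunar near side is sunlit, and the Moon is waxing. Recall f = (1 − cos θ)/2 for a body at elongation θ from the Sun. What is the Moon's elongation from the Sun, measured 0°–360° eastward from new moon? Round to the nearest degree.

From f = (1 − cos θ)/2: cos θ = 1 − 2×0.05 = 0.900; arccos → 25.8°.
Waxing ⇒ before full, so θ = 25.8°.

26°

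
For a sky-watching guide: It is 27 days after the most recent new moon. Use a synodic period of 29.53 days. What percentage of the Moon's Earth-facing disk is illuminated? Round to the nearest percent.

Phase angle: θ = 360°·(27 d)/(29.53 d) = 329.2°.
With cos θ = 0.859, the lit fraction is (1 − 0.859)/2 ≈ 0.071, so 7%.

7%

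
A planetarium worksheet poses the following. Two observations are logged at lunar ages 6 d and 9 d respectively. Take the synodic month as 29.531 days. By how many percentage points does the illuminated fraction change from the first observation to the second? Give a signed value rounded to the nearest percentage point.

θ₁ = 360° × 6/29.531 = 73.1°, f₁ = (1 − cos θ₁)/2 = 0.355.
θ₂ = 360° × 9/29.531 = 109.7°, f₂ = (1 − cos θ₂)/2 = 0.669.
Change = f₂ − f₁ = +0.314 → +31 percentage points.

+31 pp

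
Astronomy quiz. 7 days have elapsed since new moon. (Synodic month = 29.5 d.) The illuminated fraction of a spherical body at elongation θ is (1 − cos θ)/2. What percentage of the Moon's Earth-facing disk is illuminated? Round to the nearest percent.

Phase angle: θ = 360°·(7 d)/(29.5 d) = 85.4°.
Illuminated fraction = (1 − cos 85.4°)/2 = (1 − 0.080)/2 ≈ 0.460, so 46%.

46%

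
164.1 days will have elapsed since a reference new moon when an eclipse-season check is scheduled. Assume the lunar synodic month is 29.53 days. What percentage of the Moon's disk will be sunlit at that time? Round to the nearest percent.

Reduce mod P: 164.1 − 5×29.53 = 16.45 d into the current lunation.
Elongation θ = 360° × 16.45/29.53 ≈ 200.5°.
Illuminated fraction = (1 − cos 200.5°)/2 = (1 − (-0.936))/2 ≈ 0.968, so 97%.

97%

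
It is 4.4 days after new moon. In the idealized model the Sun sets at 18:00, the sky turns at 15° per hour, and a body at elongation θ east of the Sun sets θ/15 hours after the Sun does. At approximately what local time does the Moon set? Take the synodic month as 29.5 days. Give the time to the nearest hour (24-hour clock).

22:00

The Moon has covered 4.4/29.5 of its cycle, so θ ≈ 360° × 4.4/29.5 = 53.7°.
The Moon trails the Sun by θ/15 = 53.7/15 ≈ 3.58 hours.
18:00 + 3.58 h ≈ 21:35 → 22:00 to the nearest hour.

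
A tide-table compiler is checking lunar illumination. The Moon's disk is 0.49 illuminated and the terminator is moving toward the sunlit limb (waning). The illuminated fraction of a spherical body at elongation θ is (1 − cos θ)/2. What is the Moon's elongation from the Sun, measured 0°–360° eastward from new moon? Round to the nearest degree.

From f = (1 − cos θ)/2: cos θ = 1 − 2×0.49 = 0.020; arccos → 88.9°.
A waning Moon lies in 180°–360°, so θ = 360° − 88.9° = 271.1°.

271°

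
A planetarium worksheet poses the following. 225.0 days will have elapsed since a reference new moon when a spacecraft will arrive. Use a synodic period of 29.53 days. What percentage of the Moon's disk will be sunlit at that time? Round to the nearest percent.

225.0/29.53 = 7.619 lunations, so 7 complete cycles and 18.29 d into the next.
Elongation θ = 360° × 18.29/29.53 ≈ 223.0°.
With cos θ = (-0.732), the lit fraction is (1 − (-0.732))/2 ≈ 0.866, so 87%.

87%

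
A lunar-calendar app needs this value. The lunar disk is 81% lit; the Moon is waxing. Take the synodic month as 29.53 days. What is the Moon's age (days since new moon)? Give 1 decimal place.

cos θ = 1 − 2f = -0.620, giving a principal value of 128.3°.
The Moon is waxing (0°–180°), so θ = 128.3° directly.
At 360°/29.53 d per day, 128.3° corresponds to 10.53 days.

10.5 days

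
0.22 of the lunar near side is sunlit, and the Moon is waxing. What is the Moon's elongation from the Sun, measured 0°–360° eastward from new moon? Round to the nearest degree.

From f = (1 − cos θ)/2: cos θ = 1 − 2×0.22 = 0.560; arccos → 55.9°.
The Moon is waxing (0°–180°), so θ = 55.9° directly.

56°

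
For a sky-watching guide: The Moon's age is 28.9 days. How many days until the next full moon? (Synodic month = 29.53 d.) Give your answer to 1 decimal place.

Full moon is 0.5 of the way through the cycle: age 0.5 × 29.53 = 14.765 d.
Already past this cycle's full moon; the next is at 14.765 + 29.53 = 44.295 d, so 44.295 − 28.9 = 15.395 days.

15.4 days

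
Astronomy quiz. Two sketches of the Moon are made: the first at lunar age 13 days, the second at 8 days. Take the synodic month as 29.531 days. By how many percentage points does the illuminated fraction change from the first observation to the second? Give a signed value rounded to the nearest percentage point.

First observation: θ = 360°·13/29.531 = 158.5°, so f = 0.965.
Second observation: θ = 97.5°, f = 0.565.
Δf = 0.565 − 0.965 = -0.400, i.e. -40 pp.

-40 pp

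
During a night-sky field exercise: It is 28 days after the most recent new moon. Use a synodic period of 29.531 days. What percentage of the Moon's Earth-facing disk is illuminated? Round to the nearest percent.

Phase angle: θ = 360°·(28 d)/(29.531 d) = 341.3°.
Illuminated fraction = (1 − cos 341.3°)/2 = (1 − 0.947)/2 ≈ 0.026, so 3%.

3%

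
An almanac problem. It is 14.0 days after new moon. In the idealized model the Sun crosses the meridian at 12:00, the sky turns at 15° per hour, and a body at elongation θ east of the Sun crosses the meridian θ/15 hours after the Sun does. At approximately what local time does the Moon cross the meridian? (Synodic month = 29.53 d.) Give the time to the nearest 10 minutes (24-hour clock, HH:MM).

23:20

The Moon has covered 14.0/29.53 of its cycle, so θ ≈ 360° × 14.0/29.53 = 170.7°.
The Moon trails the Sun by θ/15 = 170.7/15 ≈ 11.38 hours.
12:00 + 11.378 h ≈ 23:23 → 23:20 to the nearest ten minutes.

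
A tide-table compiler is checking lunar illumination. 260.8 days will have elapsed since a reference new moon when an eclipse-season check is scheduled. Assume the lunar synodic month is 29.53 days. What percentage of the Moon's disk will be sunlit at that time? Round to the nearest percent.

Reduce mod P: 260.8 − 8×29.53 = 24.56 d into the current lunation.
The Moon has covered 24.56/29.53 of its cycle, so θ ≈ 360° × 24.56/29.53 = 299.4°.
With cos θ = 0.491, the lit fraction is (1 − 0.491)/2 ≈ 0.254, so 25%.

25%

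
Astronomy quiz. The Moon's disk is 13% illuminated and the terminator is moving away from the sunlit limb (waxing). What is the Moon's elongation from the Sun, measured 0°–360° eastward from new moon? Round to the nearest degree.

42°

cos θ = 1 − 2f = 0.740, giving a principal value of 42.3°.
Waxing ⇒ before full, so θ = 42.3°.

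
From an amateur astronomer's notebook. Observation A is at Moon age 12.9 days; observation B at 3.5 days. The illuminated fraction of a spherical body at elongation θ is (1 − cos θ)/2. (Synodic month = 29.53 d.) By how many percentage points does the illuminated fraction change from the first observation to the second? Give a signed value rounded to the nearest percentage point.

First observation: θ = 360°·12.9/29.53 = 157.3°, so f = 0.961.
Second observation: θ = 42.7°, f = 0.132.
Δf = 0.132 − 0.961 = -0.829, i.e. -83 pp.

-83 percentage points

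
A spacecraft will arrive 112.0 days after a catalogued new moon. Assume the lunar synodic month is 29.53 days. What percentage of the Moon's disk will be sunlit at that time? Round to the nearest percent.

37%

Reduce mod P: 112.0 − 3×29.53 = 23.41 d into the current lunation.
Phase angle: θ = 360°·(23.41 d)/(29.53 d) = 285.4°.
With cos θ = 0.265, the lit fraction is (1 − 0.265)/2 ≈ 0.367, so 37%.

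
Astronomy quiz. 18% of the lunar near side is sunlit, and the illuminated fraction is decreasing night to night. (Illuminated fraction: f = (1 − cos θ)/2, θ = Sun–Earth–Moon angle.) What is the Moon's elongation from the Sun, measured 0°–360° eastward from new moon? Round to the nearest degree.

310°

Invert f = (1 − cos θ)/2 to get cos θ = 1 − 2(0.18) = 0.640, hence θ₀ = arccos 0.640 = 50.2°.
A waning Moon lies in 180°–360°, so θ = 360° − 50.2° = 309.8°.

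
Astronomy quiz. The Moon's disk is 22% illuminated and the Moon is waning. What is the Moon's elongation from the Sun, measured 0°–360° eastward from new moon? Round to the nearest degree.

From f = (1 − cos θ)/2: cos θ = 1 − 2×0.22 = 0.560; arccos → 55.9°.
Since the Moon is past full (waning), take the reflex angle: θ = 360° − 55.9° = 304.1°.

304°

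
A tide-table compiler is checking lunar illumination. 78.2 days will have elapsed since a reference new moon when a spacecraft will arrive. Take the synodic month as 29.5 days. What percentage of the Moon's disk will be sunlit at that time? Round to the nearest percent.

79%

78.2 d spans 2 complete synodic months (2 × 29.5 = 59.00 d) plus 19.20 d.
Phase angle: θ = 360°·(19.20 d)/(29.5 d) = 234.3°.
Illuminated fraction = (1 − cos 234.3°)/2 = (1 − (-0.583))/2 ≈ 0.792, so 79%.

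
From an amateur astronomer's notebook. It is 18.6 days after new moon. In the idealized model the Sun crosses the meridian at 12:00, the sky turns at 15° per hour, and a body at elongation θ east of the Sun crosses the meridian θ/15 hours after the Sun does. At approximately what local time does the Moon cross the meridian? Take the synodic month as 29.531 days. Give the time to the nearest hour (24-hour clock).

03:00

Phase angle: θ = 360°·(18.6 d)/(29.531 d) = 226.7°.
At 15° of sky rotation per hour, 226.7° corresponds to a 15.12 h lag.
12:00 + 15.12 h ≈ 03:07 → 03:00 to the nearest hour.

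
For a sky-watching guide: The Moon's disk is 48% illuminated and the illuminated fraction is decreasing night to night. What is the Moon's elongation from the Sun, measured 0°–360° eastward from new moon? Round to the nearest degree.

272°

From f = (1 − cos θ)/2: cos θ = 1 − 2×0.48 = 0.040; arccos → 87.7°.
Since the Moon is past full (waning), take the reflex angle: θ = 360° − 87.7° = 272.3°.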